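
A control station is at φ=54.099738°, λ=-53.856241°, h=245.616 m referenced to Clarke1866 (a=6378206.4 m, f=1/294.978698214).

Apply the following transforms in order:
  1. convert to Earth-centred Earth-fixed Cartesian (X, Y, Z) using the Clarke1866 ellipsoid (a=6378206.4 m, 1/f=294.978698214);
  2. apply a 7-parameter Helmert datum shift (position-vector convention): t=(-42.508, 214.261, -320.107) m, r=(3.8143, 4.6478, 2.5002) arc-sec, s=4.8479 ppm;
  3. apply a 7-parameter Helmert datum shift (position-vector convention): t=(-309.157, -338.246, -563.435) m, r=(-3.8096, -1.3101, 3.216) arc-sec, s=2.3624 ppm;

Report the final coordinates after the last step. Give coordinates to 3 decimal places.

X=2210749.245 m, Y=-3027150.867 m, Z=5142375.162 m

start: φ=54.099738°, λ=-53.856241°, h=245.616 m
→ ECEF (a=6378206.400, f=1/294.978698214): X=2210917.8523, Y=-3027066.2046, Z=5143257.4673
→ Helmert 7p (PV): X=2211038.6493, Y=-3026934.9301, Z=5142856.4975
→ Helmert 7p (PV): X=2210749.2454, Y=-3027150.8671, Z=5142375.1616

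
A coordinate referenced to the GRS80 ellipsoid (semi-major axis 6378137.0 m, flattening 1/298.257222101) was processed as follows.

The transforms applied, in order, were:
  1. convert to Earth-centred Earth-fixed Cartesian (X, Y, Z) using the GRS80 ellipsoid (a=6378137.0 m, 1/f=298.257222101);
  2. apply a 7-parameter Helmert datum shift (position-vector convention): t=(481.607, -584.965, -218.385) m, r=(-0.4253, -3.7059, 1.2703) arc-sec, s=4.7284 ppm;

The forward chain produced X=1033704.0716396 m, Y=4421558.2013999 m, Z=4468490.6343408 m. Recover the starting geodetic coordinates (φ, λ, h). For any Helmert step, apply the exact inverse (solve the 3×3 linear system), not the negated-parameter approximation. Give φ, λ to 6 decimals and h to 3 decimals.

φ=44.730928°, λ=76.847545°, h=3585.401 m

start: X=1033704.0716, Y=4421558.2014, Z=4468490.6343 m
→ Helmert⁻¹: X=1033325.1006, Y=4422106.6790, Z=4468678.4421
→ geod (Bowring, a=6378137.000): φ=44.73092800°, λ=76.84754500°, h=3585.4010 m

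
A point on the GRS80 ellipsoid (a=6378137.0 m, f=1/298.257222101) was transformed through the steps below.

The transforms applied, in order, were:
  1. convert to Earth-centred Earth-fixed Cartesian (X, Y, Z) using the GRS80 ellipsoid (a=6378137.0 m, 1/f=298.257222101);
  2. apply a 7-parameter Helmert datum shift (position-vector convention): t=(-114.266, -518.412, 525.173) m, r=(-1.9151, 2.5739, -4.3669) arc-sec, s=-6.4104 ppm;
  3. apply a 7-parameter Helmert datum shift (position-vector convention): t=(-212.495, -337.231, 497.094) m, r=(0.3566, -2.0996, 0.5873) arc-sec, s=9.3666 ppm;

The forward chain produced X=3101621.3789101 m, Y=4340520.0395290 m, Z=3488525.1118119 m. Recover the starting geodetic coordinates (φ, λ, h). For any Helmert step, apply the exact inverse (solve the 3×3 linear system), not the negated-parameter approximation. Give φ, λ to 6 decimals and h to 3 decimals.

φ=33.346177°, λ=54.454841°, h=2615.219 m

start: X=3101621.3789, Y=4340520.0395, Z=3488525.1118 m
→ Helmert⁻¹: X=3101852.6846, Y=4340813.8100, Z=3487956.2683
→ Helmert⁻¹: X=3101851.4029, Y=4341393.3416, Z=3487532.4665
→ geod (Bowring, a=6378137.000): φ=33.34617700°, λ=54.45484100°, h=2615.2190 m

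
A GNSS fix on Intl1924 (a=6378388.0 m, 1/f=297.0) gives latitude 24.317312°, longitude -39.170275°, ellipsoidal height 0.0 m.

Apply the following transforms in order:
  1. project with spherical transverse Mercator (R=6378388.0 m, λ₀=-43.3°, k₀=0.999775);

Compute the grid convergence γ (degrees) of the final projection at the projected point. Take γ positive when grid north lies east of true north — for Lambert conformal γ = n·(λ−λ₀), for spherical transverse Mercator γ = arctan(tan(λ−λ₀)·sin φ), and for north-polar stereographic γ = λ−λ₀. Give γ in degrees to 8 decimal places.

start: φ=24.317312°, λ=-39.170275°, h=0.000 m
→ into tm (λ₀=-43.3°): φ=24.31731200°, λ−λ₀=4.12972500°
convergence γ = 1.70302764°

1.70302764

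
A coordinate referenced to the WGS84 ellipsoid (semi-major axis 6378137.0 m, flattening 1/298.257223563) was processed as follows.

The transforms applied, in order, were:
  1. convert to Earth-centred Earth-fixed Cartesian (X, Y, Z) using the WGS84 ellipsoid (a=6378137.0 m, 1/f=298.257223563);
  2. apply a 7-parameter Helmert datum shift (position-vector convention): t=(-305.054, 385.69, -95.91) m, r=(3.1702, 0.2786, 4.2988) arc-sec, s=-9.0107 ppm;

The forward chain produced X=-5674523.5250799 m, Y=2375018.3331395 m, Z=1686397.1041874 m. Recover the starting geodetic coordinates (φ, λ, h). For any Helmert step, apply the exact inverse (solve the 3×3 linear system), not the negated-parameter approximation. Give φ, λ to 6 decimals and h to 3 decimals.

start: X=-5674523.5251, Y=2375018.3331, Z=1686397.1042 m
→ Helmert⁻¹: X=-5674222.3845, Y=2374798.2181, Z=1686464.0471
→ geod (Bowring, a=6378137.000): φ=15.43049100°, λ=157.28952000°, h=1501.7750 m

φ=15.430491°, λ=157.289520°, h=1501.775 m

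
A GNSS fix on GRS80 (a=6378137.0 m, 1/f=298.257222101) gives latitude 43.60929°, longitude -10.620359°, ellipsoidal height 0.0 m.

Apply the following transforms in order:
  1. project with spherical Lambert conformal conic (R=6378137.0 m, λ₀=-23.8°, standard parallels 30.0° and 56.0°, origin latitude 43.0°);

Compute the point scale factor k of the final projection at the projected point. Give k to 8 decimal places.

0.97423905

start: φ=43.609290°, λ=-10.620359°, h=0.000 m
→ into lcc (λ₀=-23.8°): φ=43.60929000°, λ−λ₀=13.17964100°
scale k = 0.97423905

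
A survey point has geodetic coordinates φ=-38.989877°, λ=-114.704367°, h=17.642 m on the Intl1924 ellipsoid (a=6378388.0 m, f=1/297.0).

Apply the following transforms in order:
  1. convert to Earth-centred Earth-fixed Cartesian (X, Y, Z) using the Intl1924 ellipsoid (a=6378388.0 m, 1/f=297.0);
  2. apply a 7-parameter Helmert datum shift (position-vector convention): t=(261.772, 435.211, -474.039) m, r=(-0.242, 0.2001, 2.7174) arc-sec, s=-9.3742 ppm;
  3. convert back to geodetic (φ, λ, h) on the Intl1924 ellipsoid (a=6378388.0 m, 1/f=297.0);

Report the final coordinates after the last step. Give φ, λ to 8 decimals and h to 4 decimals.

start: φ=-38.989877°, λ=-114.704367°, h=17.642 m
→ ECEF (a=6378388.000, f=1/297.0): X=-2074749.3226, Y=-4509923.0702, Z=-3991520.4997
→ Helmert 7p (PV): X=-2074412.5590, Y=-4509477.5984, Z=-3991949.8175
→ geod (Bowring, a=6378388.000): φ=-38.99597409°, λ=-114.70298459°, h=-136.1534 m

φ=-38.99597409°, λ=-114.70298459°, h=-136.1534 m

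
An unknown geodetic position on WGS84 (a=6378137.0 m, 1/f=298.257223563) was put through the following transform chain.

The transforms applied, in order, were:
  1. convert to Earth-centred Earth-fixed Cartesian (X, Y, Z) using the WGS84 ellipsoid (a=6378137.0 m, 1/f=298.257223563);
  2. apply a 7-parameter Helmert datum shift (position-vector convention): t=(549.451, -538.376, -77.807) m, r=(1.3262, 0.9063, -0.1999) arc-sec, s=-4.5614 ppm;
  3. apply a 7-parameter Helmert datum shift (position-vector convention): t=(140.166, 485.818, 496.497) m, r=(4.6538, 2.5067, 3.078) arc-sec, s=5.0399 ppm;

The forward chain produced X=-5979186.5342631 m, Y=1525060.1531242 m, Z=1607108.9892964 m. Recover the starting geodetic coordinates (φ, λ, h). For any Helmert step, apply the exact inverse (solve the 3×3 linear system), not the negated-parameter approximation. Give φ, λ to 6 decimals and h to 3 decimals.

φ=14.685712°, λ=165.691093°, h=240.256 m

start: X=-5979186.5343, Y=1525060.1531, Z=1607108.9893 m
→ Helmert⁻¹: X=-5979293.3364, Y=1524692.1241, Z=1606497.3294
→ Helmert⁻¹: X=-5979878.6011, Y=1525241.9914, Z=1606546.3832
→ geod (Bowring, a=6378137.000): φ=14.68571200°, λ=165.69109300°, h=240.2560 m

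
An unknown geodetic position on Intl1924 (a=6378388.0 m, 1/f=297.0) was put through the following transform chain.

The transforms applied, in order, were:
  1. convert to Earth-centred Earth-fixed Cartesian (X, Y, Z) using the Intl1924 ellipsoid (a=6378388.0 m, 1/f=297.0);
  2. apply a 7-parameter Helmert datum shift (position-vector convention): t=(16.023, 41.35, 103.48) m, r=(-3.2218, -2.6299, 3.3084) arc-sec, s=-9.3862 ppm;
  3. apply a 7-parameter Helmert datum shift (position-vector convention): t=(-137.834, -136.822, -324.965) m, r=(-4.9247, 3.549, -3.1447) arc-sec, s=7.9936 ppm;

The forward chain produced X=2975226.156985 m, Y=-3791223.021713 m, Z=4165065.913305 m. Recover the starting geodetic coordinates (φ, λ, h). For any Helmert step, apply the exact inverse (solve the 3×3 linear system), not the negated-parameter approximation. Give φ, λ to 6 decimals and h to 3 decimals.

φ=41.026467°, λ=-51.875939°, h=677.840 m

start: X=2975226.1570, Y=-3791223.0217, Z=4165065.9133 m
→ Helmert⁻¹: X=2975326.3377, Y=-3791109.9834, Z=4165318.2606
→ Helmert⁻¹: X=2975330.5372, Y=-3791299.6999, Z=4165156.7216
→ geod (Bowring, a=6378388.000): φ=41.02646700°, λ=-51.87593900°, h=677.8400 m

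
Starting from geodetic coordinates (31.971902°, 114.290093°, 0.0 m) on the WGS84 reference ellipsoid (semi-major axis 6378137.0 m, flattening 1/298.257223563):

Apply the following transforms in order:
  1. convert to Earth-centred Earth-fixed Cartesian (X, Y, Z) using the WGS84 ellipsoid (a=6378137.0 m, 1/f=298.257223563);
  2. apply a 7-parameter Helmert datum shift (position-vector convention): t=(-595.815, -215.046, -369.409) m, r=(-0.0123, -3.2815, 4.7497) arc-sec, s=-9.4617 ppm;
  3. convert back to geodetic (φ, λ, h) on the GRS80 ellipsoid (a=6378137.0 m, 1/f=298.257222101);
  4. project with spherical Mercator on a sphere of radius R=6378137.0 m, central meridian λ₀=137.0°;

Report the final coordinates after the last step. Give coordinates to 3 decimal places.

E=-2527107.411 m, N=3759171.695 m

start: φ=31.971902°, λ=114.290093°, h=0.000 m
→ ECEF (a=6378137.000, f=1/298.257223563): X=-2227788.3681, Y=4936279.8764, Z=3357788.7738
→ Helmert 7p (PV): X=-2228530.1911, Y=4935967.0258, Z=3357351.8582
→ geod (Bowring, a=6378137.000): φ=31.96846359°, λ=114.29860788°, h=-214.3211 m
→ merc (R=6378137.0, λ₀=137.0°): E=-2527107.4112, N=3759171.6945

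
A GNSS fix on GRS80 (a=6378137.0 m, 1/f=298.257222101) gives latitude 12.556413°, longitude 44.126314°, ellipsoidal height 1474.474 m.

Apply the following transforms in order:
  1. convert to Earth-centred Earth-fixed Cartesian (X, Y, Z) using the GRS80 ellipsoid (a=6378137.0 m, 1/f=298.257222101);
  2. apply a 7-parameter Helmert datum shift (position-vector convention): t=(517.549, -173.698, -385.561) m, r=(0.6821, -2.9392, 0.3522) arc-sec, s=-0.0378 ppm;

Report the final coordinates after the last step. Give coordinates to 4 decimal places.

start: φ=12.556413°, λ=44.126314°, h=1474.474 m
→ ECEF (a=6378137.000, f=1/298.257222101): X=4470508.0393, Y=4336206.7022, Z=1377867.8367
→ Helmert 7p (PV): X=4470998.3810, Y=4336035.9172, Z=1377560.2662

X=4470998.3810 m, Y=4336035.9172 m, Z=1377560.2662 m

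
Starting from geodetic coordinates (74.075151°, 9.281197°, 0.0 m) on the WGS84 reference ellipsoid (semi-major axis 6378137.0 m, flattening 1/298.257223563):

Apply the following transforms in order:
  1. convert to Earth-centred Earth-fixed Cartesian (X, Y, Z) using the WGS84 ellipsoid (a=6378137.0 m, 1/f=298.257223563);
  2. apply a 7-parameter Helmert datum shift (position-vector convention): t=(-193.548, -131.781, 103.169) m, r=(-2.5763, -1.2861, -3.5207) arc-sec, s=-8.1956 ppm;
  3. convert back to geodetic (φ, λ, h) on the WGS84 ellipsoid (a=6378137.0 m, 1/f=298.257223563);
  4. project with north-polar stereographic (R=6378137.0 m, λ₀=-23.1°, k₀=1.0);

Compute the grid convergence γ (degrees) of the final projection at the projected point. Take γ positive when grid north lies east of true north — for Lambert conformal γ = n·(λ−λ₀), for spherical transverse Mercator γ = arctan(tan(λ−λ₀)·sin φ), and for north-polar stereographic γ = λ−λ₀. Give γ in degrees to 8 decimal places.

32.37965208

start: φ=74.075151°, λ=9.281197°, h=0.000 m
→ ECEF (a=6378137.000, f=1/298.257223563): X=1732470.3840, Y=283119.1382, Z=6111245.3212
→ Helmert 7p (PV): X=1732229.3653, Y=283031.7963, Z=6111305.6709
→ geod (Bowring, a=6378137.000): φ=74.07747016°, λ=9.27965208°, h=-11.0901 m
→ into stereo (λ₀=-23.1°): φ=74.07747016°, λ−λ₀=32.37965208°
convergence γ = 32.37965208°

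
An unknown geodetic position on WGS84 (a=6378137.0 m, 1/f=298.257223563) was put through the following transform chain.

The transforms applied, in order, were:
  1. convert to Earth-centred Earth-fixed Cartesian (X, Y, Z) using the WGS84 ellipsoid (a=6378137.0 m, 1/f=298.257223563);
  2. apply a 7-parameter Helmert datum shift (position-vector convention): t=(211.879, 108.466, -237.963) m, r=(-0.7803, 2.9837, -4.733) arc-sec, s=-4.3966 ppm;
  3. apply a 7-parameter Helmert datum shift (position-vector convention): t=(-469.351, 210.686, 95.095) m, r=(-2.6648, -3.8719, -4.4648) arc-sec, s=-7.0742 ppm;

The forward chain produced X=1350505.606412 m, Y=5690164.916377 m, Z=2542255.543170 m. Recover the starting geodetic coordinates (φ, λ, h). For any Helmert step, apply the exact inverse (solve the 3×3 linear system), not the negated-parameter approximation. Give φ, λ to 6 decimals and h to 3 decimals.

start: X=1350505.6064, Y=5690164.9164, Z=2542255.5432 m
→ Helmert⁻¹: X=1350909.0706, Y=5689990.8804, Z=2542226.5842
→ Helmert⁻¹: X=1350535.7892, Y=5689928.8020, Z=2542516.7865
→ geod (Bowring, a=6378137.000): φ=23.63876400°, λ=76.64762000°, h=2080.9230 m

φ=23.638764°, λ=76.647620°, h=2080.923 m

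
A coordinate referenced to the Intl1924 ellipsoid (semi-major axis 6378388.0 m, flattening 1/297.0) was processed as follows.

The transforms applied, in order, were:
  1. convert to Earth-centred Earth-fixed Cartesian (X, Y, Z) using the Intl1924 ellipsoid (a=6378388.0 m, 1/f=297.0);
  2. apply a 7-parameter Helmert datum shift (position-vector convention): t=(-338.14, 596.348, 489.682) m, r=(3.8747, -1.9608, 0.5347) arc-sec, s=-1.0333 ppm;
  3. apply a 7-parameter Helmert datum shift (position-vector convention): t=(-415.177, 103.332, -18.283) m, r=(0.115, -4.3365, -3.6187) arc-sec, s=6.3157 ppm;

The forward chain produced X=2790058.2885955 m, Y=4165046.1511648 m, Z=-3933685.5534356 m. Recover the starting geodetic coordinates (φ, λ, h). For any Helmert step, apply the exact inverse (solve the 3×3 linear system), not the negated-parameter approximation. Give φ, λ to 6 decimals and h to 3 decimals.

start: X=2790058.2886, Y=4165046.1512, Z=-3933685.5534 m
→ Helmert⁻¹: X=2790300.0700, Y=4164963.2745, Z=-3933703.4120
→ Helmert⁻¹: X=2790614.4883, Y=4164290.0893, Z=-3934301.9139
→ geod (Bowring, a=6378388.000): φ=-38.31405000°, λ=56.17278600°, h=2230.9790 m

φ=-38.314050°, λ=56.172786°, h=2230.979 m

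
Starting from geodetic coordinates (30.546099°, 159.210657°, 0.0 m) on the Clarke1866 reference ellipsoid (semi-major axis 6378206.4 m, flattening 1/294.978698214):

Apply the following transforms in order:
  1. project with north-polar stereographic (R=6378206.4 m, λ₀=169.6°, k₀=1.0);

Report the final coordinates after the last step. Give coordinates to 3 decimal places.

start: φ=30.546099°, λ=159.210657°, h=0.000 m
→ stereo (R=6378206.4, λ₀=169.6°): E=-1313584.0145, N=-7164661.6602

E=-1313584.015 m, N=-7164661.660 m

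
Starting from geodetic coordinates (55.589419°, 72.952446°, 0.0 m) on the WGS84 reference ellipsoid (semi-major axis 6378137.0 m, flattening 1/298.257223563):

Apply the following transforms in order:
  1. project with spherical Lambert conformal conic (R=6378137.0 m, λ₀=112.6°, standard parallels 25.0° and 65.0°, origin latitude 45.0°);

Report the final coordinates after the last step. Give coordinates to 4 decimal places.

E=-2276994.9595 m, N=1692710.7920 m

start: φ=55.589419°, λ=72.952446°, h=0.000 m
→ lcc (R=6378137.0, λ₀=112.6°): E=-2276994.9595, N=1692710.7920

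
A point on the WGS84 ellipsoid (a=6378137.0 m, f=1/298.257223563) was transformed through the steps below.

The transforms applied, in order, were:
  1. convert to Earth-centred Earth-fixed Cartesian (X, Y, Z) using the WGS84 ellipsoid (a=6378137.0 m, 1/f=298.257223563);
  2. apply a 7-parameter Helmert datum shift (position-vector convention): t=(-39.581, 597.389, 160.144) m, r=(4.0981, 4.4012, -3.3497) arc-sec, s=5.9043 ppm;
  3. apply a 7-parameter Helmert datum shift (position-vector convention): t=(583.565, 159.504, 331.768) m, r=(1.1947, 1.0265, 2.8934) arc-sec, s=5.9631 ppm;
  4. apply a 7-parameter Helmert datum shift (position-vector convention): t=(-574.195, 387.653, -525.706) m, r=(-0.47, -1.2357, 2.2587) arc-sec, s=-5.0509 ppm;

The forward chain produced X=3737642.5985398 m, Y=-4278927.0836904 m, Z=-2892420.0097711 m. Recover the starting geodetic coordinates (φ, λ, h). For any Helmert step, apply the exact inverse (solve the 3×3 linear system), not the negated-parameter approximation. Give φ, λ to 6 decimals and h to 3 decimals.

φ=-27.130665°, λ=-48.870654°, h=2373.038 m

start: X=3737642.5985, Y=-4278927.0837, Z=-2892420.0098 m
→ Helmert⁻¹: X=3738171.4886, Y=-4279370.6963, Z=-2891941.0564
→ Helmert⁻¹: X=3737519.9974, Y=-4279573.8616, Z=-2892212.1898
→ Helmert⁻¹: X=3737668.7320, Y=-4280142.7427, Z=-2892190.4650
→ geod (Bowring, a=6378137.000): φ=-27.13066500°, λ=-48.87065400°, h=2373.0380 m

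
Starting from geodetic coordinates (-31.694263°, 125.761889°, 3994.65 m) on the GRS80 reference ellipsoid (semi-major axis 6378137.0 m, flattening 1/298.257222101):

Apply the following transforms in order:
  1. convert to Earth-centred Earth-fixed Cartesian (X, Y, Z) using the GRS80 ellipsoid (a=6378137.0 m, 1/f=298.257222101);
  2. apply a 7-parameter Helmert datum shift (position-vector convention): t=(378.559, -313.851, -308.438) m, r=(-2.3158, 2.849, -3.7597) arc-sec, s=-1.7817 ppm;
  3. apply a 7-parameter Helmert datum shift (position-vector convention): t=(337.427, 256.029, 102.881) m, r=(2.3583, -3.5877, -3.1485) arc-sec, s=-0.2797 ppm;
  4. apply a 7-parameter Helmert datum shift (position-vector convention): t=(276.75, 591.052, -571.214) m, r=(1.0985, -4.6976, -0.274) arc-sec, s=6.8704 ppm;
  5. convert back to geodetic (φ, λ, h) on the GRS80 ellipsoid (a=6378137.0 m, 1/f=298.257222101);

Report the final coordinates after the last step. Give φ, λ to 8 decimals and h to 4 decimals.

start: φ=-31.694263°, λ=125.761889°, h=3994.650 m
→ ECEF (a=6378137.000, f=1/298.257222101): X=-3176513.9524, Y=4410525.8122, Z=-3333732.3702
→ Helmert 7p (PV): X=-3176095.3875, Y=4410224.5741, Z=-3334040.5117
→ Helmert 7p (PV): X=-3175631.7618, Y=4410565.9699, Z=-3333941.5184
→ Helmert 7p (PV): X=-3175295.0409, Y=4411209.2984, Z=-3334584.4728
→ geod (Bowring, a=6378137.000): φ=-31.70154334°, λ=125.74725161°, h=4308.3226 m

φ=-31.70154334°, λ=125.74725161°, h=4308.3226 m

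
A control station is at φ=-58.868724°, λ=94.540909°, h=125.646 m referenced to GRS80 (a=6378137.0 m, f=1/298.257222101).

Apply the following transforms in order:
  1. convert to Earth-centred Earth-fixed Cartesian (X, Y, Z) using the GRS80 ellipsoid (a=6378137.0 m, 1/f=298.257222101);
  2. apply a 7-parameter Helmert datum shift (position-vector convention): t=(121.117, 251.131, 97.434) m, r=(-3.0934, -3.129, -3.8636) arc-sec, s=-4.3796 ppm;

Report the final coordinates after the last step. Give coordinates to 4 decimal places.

start: φ=-58.868724°, λ=94.540909°, h=125.646 m
→ ECEF (a=6378137.000, f=1/298.257222101): X=-261713.8093, Y=3295306.7305, Z=-5436497.8163
→ Helmert 7p (PV): X=-261447.3508, Y=3295466.7995, Z=-5436429.9630

X=-261447.3508 m, Y=3295466.7995 m, Z=-5436429.9630 m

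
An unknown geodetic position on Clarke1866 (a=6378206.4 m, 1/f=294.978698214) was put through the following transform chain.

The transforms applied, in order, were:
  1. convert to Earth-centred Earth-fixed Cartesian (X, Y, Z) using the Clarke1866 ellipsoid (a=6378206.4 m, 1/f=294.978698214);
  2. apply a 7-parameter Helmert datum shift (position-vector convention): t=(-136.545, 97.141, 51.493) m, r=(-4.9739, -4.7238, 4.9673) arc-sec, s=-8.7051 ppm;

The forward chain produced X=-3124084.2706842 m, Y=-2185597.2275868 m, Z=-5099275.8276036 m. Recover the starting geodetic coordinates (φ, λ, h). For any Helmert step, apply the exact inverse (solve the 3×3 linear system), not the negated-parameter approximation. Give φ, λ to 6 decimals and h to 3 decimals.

start: X=-3124084.2707, Y=-2185597.2276, Z=-5099275.8276 m
→ Helmert⁻¹: X=-3124144.3356, Y=-2185515.1928, Z=-5099352.8650
→ geod (Bowring, a=6378206.400): φ=-53.40144600°, λ=-145.02504100°, h=2803.1920 m

φ=-53.401446°, λ=-145.025041°, h=2803.192 m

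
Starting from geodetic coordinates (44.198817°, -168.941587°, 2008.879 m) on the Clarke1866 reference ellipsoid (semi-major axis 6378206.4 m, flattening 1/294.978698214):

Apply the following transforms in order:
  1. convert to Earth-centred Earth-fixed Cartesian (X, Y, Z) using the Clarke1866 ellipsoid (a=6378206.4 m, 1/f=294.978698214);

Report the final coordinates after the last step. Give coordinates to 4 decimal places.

X=-4496603.9447 m, Y=-878809.7047 m, Z=4425154.0878 m

start: φ=44.198817°, λ=-168.941587°, h=2008.879 m
→ ECEF (a=6378206.400, f=1/294.978698214): X=-4496603.9447, Y=-878809.7047, Z=4425154.0878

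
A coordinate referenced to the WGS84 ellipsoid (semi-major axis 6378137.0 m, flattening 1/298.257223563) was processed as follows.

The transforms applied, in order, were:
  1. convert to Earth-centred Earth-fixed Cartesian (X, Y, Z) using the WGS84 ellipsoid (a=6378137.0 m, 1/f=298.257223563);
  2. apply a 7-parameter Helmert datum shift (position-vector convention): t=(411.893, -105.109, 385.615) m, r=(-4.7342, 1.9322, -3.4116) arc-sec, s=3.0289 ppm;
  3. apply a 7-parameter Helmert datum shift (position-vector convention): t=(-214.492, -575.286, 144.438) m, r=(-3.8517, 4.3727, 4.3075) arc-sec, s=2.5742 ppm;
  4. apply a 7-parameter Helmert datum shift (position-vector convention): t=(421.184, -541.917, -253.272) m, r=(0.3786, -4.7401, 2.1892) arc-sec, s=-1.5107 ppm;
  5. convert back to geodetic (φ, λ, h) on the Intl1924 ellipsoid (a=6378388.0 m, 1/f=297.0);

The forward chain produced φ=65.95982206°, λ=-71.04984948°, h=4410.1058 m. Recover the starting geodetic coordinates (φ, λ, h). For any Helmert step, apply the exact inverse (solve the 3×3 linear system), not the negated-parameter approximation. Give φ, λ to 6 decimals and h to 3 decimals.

φ=65.967302°, λ=-71.057407°, h=3752.870 m

start: φ=65.959822°, λ=-71.049849°, h=4410.106 m
→ ECEF (a=6378388.000, f=1/297.0): X=846780.6166, Y=-2466197.7311, Z=5806283.3784
→ Helmert⁻¹: X=846467.9797, Y=-2465657.8651, Z=5806530.4957
→ Helmert⁻¹: X=846505.7193, Y=-2465202.3365, Z=5806343.0222
→ Helmert⁻¹: X=846077.6508, Y=-2465209.0240, Z=5805891.1657
→ geod (Bowring, a=6378137.000): φ=65.96730200°, λ=-71.05740700°, h=3752.8700 m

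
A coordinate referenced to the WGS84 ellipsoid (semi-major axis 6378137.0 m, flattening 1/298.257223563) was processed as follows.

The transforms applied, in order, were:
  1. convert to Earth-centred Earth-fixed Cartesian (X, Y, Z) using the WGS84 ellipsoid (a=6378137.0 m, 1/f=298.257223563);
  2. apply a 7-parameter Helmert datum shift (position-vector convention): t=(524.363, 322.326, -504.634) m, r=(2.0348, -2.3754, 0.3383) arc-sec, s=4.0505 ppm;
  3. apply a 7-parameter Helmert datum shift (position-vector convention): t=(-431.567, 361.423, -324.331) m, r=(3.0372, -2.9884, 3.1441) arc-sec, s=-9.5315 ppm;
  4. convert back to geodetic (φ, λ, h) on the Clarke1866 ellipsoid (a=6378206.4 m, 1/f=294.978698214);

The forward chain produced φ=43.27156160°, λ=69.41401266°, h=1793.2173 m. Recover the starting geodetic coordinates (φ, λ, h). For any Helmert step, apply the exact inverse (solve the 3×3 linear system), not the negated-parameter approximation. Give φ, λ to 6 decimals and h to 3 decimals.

φ=43.277161°, λ=69.410313°, h=1863.700 m

start: φ=43.271562°, λ=69.414013°, h=1793.217 m
→ ECEF (a=6378206.400, f=1/294.978698214): X=1635970.7507, Y=4355663.8066, Z=4350544.6822
→ Helmert⁻¹: X=1636547.3399, Y=4355383.0155, Z=4350822.6413
→ Helmert⁻¹: X=1636073.6032, Y=4355083.2910, Z=4351247.8460
→ geod (Bowring, a=6378137.000): φ=43.27716100°, λ=69.41031300°, h=1863.7000 m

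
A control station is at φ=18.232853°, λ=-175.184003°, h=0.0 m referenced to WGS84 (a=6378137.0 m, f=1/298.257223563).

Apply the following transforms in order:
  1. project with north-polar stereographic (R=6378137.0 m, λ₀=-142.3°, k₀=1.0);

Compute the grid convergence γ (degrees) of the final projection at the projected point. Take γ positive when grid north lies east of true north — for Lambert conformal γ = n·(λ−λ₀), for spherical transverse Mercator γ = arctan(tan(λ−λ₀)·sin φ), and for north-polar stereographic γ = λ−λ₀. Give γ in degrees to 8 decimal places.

start: φ=18.232853°, λ=-175.184003°, h=0.000 m
→ into stereo (λ₀=-142.3°): φ=18.23285300°, λ−λ₀=-32.88400300°
convergence γ = -32.88400300°

-32.88400300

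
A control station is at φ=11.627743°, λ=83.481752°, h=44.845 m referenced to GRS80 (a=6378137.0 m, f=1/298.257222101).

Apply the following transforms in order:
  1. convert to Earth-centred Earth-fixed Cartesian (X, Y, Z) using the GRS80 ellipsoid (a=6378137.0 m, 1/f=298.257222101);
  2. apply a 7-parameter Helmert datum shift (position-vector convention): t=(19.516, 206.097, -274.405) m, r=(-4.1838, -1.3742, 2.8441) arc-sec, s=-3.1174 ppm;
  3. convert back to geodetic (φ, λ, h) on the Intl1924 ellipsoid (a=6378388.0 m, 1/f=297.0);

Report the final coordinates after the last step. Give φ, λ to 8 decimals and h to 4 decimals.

start: φ=11.627743°, λ=83.481752°, h=44.845 m
→ ECEF (a=6378137.000, f=1/298.257222101): X=709286.3127, Y=6207747.4647, Z=1277104.5279
→ Helmert 7p (PV): X=709209.5133, Y=6207969.8939, Z=1276704.9519
→ geod (Bowring, a=6378388.000): φ=11.62414331°, λ=83.48268322°, h=-75.0605 m

φ=11.62414331°, λ=83.48268322°, h=-75.0605 m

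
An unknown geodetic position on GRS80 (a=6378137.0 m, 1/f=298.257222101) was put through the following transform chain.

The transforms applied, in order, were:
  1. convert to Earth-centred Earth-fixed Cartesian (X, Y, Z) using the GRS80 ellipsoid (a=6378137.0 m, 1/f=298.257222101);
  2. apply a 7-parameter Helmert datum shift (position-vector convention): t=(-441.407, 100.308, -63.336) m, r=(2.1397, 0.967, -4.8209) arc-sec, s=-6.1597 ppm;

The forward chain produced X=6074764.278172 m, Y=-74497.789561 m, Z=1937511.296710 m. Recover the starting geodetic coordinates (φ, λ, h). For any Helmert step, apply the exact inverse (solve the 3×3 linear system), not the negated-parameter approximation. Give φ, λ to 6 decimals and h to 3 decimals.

φ=17.799838°, λ=-0.701978°, h=1023.118 m

start: X=6074764.2782, Y=-74497.7896, Z=1937511.2967 m
→ Helmert⁻¹: X=6075235.7628, Y=-74436.4644, Z=1937615.8214
→ geod (Bowring, a=6378137.000): φ=17.79983800°, λ=-0.70197800°, h=1023.1180 m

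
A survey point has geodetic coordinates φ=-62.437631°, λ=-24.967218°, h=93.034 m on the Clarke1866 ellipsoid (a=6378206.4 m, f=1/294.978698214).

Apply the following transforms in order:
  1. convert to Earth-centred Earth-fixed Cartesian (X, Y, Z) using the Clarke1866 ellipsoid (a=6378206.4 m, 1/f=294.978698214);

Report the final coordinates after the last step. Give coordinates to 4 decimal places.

X=2682669.1033 m, Y=-1249080.9931 m, Z=-5631136.2299 m

start: φ=-62.437631°, λ=-24.967218°, h=93.034 m
→ ECEF (a=6378206.400, f=1/294.978698214): X=2682669.1033, Y=-1249080.9931, Z=-5631136.2299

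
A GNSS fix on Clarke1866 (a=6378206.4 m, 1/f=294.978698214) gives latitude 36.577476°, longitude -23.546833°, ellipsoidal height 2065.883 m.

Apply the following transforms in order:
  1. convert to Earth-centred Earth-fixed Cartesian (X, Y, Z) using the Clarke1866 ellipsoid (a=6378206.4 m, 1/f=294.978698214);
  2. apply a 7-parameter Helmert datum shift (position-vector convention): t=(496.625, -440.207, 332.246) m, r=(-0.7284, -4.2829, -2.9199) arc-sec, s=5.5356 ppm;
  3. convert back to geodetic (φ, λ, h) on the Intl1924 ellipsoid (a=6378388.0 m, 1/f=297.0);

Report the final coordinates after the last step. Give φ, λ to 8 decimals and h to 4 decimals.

start: φ=36.577476°, λ=-23.546833°, h=2065.883 m
→ ECEF (a=6378206.400, f=1/294.978698214): X=4702712.4917, Y=-2049369.9079, Z=3780881.7147
→ Helmert 7p (PV): X=4703127.6308, Y=-2049874.6799, Z=3781339.7754
→ geod (Bowring, a=6378388.000): φ=36.57640200°, λ=-23.55014866°, h=2572.8868 m

φ=36.57640200°, λ=-23.55014866°, h=2572.8868 m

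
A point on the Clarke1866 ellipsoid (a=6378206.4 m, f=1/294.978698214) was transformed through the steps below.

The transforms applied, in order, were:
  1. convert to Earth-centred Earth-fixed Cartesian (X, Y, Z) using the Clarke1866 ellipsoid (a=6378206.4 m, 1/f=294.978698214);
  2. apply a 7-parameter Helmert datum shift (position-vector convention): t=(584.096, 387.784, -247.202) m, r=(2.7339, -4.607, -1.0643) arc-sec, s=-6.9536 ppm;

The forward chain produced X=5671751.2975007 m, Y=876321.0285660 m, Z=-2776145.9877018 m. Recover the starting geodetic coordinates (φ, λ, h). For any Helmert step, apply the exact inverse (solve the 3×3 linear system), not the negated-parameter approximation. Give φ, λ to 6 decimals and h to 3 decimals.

start: X=5671751.2975, Y=876321.0286, Z=-2776145.9877 m
→ Helmert⁻¹: X=5671140.1129, Y=875931.8031, Z=-2776056.3652
→ geod (Bowring, a=6378206.400): φ=-25.96913700°, λ=8.78019600°, h=515.2150 m

φ=-25.969137°, λ=8.780196°, h=515.215 m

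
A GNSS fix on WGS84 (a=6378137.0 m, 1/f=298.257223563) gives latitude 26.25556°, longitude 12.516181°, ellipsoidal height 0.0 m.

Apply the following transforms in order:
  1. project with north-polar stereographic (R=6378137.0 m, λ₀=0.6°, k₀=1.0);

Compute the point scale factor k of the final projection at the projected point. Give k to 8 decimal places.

1.38660127

start: φ=26.255560°, λ=12.516181°, h=0.000 m
→ into stereo (λ₀=0.6°): φ=26.25556000°, λ−λ₀=11.91618100°
scale k = 1.38660127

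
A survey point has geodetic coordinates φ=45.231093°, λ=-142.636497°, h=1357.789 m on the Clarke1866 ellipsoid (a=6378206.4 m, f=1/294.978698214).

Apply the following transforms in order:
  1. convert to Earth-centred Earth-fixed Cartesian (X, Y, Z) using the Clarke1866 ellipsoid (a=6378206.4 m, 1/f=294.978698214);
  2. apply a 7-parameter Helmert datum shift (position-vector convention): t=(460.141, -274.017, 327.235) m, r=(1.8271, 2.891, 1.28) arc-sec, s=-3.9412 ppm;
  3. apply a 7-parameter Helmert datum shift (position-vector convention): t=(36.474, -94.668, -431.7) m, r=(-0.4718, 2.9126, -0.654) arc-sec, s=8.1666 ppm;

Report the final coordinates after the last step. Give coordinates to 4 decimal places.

X=-3576374.0833 m, Y=-2731627.9009 m, Z=4506229.8289 m

start: φ=45.231093°, λ=-142.636497°, h=1357.789 m
→ ECEF (a=6378206.400, f=1/294.978698214): X=-3576990.6717, Y=-2731207.2073, Z=4506232.5586
→ Helmert 7p (PV): X=-3576436.3254, Y=-2731532.5736, Z=4506567.9754
→ Helmert 7p (PV): X=-3576374.0833, Y=-2731627.9009, Z=4506229.8289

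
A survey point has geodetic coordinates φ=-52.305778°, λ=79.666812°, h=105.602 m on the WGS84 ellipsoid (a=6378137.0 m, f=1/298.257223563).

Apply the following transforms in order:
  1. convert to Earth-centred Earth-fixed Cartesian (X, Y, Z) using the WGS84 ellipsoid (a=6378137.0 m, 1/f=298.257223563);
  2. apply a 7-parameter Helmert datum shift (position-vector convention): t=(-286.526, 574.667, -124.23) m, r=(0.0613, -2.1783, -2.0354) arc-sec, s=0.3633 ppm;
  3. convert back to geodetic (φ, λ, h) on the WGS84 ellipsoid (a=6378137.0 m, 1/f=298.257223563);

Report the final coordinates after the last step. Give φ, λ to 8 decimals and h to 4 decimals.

φ=-52.30268086°, λ=79.67112846°, h=520.4410 m

start: φ=-52.305778°, λ=79.666812°, h=105.602 m
→ ECEF (a=6378137.000, f=1/298.257223563): X=701014.4693, Y=3844772.7644, Z=-5023762.5270
→ Helmert 7p (PV): X=700819.1922, Y=3845343.4037, Z=-5023880.0363
→ geod (Bowring, a=6378137.000): φ=-52.30268086°, λ=79.67112846°, h=520.4410 m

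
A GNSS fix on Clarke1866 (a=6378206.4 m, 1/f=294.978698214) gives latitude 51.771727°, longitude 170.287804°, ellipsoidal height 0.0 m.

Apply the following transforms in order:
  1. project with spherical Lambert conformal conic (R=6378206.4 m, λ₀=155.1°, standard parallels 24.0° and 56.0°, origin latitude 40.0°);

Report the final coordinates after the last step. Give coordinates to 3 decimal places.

E=1020794.963 m, N=1355595.662 m

start: φ=51.771727°, λ=170.287804°, h=0.000 m
→ lcc (R=6378206.4, λ₀=155.1°): E=1020794.9634, N=1355595.6619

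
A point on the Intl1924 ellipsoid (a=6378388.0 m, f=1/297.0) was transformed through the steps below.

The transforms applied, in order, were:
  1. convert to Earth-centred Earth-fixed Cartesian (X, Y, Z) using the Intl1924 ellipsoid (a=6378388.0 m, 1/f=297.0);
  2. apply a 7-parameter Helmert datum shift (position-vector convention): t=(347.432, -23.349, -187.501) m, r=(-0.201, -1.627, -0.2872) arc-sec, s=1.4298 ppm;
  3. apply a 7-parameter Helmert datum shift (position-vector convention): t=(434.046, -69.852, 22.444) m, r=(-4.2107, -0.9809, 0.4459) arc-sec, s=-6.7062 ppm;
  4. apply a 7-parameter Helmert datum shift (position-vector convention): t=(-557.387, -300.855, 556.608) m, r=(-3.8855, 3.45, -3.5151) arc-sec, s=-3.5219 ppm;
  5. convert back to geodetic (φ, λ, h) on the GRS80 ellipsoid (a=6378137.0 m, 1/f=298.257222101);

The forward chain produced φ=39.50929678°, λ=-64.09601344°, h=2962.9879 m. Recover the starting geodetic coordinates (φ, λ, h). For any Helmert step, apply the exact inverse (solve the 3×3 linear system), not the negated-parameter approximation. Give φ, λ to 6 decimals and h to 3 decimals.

start: φ=39.509297°, λ=-64.096013°, h=2962.988 m
→ ECEF (a=6378137.000, f=1/298.257222101): X=2153669.4250, Y=-4434521.8474, Z=4037984.9818
→ Helmert⁻¹: X=2154242.4368, Y=-4434275.9516, Z=4037395.0949
→ Helmert⁻¹: X=2153832.4482, Y=-4434322.9102, Z=4037298.9614
→ Helmert⁻¹: X=2153519.9586, Y=-4434294.1570, Z=4037459.3817
→ geod (Bowring, a=6378388.000): φ=39.50800000°, λ=-64.09642000°, h=2206.1130 m

φ=39.508000°, λ=-64.096420°, h=2206.113 m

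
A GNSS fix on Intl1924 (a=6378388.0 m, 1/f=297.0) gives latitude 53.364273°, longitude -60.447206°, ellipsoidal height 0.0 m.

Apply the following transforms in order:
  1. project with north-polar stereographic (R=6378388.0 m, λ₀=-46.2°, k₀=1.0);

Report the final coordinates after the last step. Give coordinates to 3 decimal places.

start: φ=53.364273°, λ=-60.447206°, h=0.000 m
→ stereo (R=6378388.0, λ₀=-46.2°): E=-1039382.7974, N=-4093416.2190

E=-1039382.797 m, N=-4093416.219 m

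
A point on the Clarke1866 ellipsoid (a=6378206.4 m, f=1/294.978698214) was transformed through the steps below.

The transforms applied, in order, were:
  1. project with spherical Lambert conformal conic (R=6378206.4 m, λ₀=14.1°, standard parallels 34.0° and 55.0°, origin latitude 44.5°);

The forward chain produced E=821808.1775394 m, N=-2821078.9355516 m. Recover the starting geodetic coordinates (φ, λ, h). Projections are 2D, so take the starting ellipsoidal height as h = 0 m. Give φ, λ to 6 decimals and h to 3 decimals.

φ=19.202332°, λ=21.367751°, h=0.000 m

start: E=821808.1775, N=-2821078.9356 m
→ lcc⁻¹: φ=19.20233200°, λ=21.36775100°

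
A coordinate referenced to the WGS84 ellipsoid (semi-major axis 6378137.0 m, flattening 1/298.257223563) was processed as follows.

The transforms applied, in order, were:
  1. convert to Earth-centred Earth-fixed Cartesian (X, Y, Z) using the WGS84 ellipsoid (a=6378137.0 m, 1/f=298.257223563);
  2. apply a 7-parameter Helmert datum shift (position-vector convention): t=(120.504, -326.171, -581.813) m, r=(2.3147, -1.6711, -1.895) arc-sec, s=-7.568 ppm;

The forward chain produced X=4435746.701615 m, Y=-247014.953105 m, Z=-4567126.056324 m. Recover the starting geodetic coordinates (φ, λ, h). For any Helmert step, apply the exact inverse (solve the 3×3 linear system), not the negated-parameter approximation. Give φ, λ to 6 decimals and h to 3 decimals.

start: X=4435746.7016, Y=-247014.9531, Z=-4567126.0563 m
→ Helmert⁻¹: X=4435625.0358, Y=-246701.1444, Z=-4566611.9709
→ geod (Bowring, a=6378137.000): φ=-45.98161500°, λ=-3.18340400°, h=3871.7070 m

φ=-45.981615°, λ=-3.183404°, h=3871.707 m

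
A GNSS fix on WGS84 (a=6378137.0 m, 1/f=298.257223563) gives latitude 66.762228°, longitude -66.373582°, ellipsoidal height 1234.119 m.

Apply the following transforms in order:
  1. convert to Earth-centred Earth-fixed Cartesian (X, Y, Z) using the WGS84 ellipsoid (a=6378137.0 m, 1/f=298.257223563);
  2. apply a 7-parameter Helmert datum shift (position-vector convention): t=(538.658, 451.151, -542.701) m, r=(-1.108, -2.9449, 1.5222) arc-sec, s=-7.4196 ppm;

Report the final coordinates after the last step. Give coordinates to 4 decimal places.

start: φ=66.762228°, λ=-66.373582°, h=1234.119 m
→ ECEF (a=6378137.000, f=1/298.257223563): X=1011590.8891, Y=-2312533.0505, Z=5839135.9598
→ Helmert 7p (PV): X=1012055.7411, Y=-2312025.9101, Z=5838576.7996

X=1012055.7411 m, Y=-2312025.9101 m, Z=5838576.7996 m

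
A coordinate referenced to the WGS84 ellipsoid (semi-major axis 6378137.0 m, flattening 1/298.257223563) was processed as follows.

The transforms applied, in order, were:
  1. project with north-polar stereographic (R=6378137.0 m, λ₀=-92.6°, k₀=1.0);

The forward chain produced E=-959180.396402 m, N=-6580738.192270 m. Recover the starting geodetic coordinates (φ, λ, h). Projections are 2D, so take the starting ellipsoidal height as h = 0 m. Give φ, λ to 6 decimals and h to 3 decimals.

φ=34.930913°, λ=-100.892792°, h=0.000 m

start: E=-959180.3964, N=-6580738.1923 m
→ stereo⁻¹: φ=34.93091300°, λ=-100.89279200°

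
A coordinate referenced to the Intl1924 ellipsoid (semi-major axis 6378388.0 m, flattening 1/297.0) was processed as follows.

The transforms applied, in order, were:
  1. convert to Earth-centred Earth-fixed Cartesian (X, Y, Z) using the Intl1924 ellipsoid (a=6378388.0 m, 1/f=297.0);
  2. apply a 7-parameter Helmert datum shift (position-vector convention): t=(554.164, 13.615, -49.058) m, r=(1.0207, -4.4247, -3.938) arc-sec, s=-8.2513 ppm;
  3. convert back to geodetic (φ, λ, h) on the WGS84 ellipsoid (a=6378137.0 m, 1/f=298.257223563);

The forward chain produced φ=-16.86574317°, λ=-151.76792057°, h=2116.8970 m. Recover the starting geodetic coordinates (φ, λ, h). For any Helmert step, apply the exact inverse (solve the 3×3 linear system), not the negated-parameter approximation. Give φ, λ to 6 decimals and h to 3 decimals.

φ=-16.863255°, λ=-151.769273°, h=2385.120 m

start: φ=-16.865743°, λ=-151.767921°, h=2116.897 m
→ ECEF (a=6378137.000, f=1/298.257223563): X=-5380981.0292, Y=-2889136.8315, Z=-1839233.7255
→ Helmert⁻¹: X=-5381563.8870, Y=-2889286.1312, Z=-1839070.1028
→ geod (Bowring, a=6378388.000): φ=-16.86325500°, λ=-151.76927300°, h=2385.1200 m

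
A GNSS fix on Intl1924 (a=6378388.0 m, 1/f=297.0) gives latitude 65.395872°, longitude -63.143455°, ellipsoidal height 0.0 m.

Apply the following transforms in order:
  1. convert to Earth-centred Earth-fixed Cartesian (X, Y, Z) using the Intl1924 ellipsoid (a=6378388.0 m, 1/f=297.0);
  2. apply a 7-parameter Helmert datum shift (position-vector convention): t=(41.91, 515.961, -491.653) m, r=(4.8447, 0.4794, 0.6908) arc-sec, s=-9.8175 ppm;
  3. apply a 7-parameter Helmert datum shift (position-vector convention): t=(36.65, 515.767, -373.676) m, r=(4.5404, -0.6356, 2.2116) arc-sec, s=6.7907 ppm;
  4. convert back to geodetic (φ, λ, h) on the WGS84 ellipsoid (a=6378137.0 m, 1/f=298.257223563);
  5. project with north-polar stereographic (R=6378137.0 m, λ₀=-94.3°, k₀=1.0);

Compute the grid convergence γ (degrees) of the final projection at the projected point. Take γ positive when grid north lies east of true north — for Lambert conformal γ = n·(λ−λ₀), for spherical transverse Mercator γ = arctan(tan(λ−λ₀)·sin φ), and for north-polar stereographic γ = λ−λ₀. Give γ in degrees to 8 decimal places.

start: φ=65.395872°, λ=-63.143455°, h=0.000 m
→ ECEF (a=6378388.000, f=1/297.0): X=1203044.8618, Y=-2375795.0960, Z=5776355.7285
→ Helmert 7p (PV): X=1203096.3429, Y=-2375387.4539, Z=5775748.7684
→ Helmert 7p (PV): X=1203148.8342, Y=-2375002.0570, Z=5775365.7326
→ geod (Bowring, a=6378137.000): φ=65.39693961°, λ=-63.13374878°, h=-999.5892 m
→ into stereo (λ₀=-94.3°): φ=65.39693961°, λ−λ₀=31.16625122°
convergence γ = 31.16625122°

31.16625122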